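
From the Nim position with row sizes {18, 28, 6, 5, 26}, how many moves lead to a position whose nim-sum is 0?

3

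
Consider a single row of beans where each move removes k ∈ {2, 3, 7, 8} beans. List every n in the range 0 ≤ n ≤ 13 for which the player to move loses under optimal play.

Compute g(0), g(1), … for moves {2, 3, 7, 8}:
g(0) = mex{} = 0
g(1) = mex{} = 0
g(2) = mex{0} = 1
g(3) = mex{0} = 1
g(4) = mex{0,1} = 2
g(5) = mex{1} = 0
g(6) = mex{1,2} = 0
g(7) = mex{0,2} = 1
g(8) = mex{0} = 1
g(9) = mex{0,1} = 2
g(10) = mex{1} = 0
g(11) = mex{1,2} = 0
g(12) = mex{0,2} = 1
g(13) = mex{0} = 1
The P-positions (g = 0) in 0..13 are 0, 1, 5, 6, 10, 11.

0, 1, 5, 6, 10, 11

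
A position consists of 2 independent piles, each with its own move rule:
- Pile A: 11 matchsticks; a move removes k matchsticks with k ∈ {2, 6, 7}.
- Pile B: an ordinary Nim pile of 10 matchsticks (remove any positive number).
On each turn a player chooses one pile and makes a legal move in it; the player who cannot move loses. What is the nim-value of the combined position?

Build the Grundy sequence for pile A with g(k) = mex{g(k−s) : s ∈ {2, 6, 7}, s ≤ k}:
k:     0  1  2  3  4  5  6  7  8  9 10 11
g(k):  0  0  1  1  0  0  1  1  2  0  3  1
So g(11) = 1.
Pile B is a plain Nim pile of size 10, so its Grundy value is 10.
By the Sprague-Grundy theorem, the Grundy value of a sum of independent games is the XOR of the component values.
Combined value = 1 XOR 10 = 11.

11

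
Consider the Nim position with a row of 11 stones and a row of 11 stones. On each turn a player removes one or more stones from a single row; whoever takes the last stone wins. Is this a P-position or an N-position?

Compute the nim-sum pairwise:
11 ⊕ 11 = 0
The nim-sum is 0, so this is a P-position: the player to move is in a losing position under optimal play.

P-position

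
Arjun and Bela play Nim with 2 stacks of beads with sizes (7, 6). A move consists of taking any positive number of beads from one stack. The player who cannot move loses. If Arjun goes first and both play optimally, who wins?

Arjun wins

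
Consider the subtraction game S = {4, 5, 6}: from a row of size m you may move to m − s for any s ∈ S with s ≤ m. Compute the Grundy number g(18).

2

Compute g(0), g(1), … for moves {4, 5, 6}:
k:     0  1  2  3  4  5  6  7  8  9 10 11 12 13 14 15 16 17 18
g(k):  0  0  0  0  1  1  1  1  2  2  0  0  0  0  1  1  1  1  2
So g(18) = 2.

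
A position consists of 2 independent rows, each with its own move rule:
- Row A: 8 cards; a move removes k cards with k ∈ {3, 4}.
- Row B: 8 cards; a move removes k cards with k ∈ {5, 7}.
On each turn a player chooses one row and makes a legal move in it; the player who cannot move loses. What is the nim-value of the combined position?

Grundy values for row A (subtraction set {3, 4}):
k:     0  1  2  3  4  5  6  7  8
g(k):  0  0  0  1  1  1  2  0  0
So g(8) = 0.
Grundy values for row B (subtraction set {5, 7}):
k:     0  1  2  3  4  5  6  7  8
g(k):  0  0  0  0  0  1  1  1  1
So g(8) = 1.
By the Sprague-Grundy theorem, the Grundy value of a sum of independent games is the XOR of the component values.
Combined value = 0 XOR 1 = 1.

1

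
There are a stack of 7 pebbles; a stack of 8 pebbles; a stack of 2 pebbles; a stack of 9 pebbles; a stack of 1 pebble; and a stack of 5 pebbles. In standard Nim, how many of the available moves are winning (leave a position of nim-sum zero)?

Nim-sum: 7 XOR 8 XOR 2 XOR 9 XOR 1 XOR 5 = 0.
The nim-sum is already 0, so every move leaves a nonzero nim-sum — there are no winning moves.

0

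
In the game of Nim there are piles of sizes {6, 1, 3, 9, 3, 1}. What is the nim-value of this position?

15

Nim-sum: 6 ^ 1 ^ 3 ^ 9 ^ 3 ^ 1 = 15.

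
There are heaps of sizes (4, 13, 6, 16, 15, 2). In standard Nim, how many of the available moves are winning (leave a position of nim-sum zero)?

In binary:
  00100  (4)
  01101  (13)
  00110  (6)
  10000  (16)
  01111  (15)
  00010  (2)
  -----
  10010  (18)
The overall nim-sum is X = 18. A heap of size p has a winning move iff p XOR X < p (reduce it to p XOR X).
  4: 4 XOR 18 = 22 ≥ 4 — no move.
  13: 13 XOR 18 = 31 ≥ 13 — no move.
  6: 6 XOR 18 = 20 ≥ 6 — no move.
  16: 16 XOR 18 = 2 < 16 — winning move (to 2).
  15: 15 XOR 18 = 29 ≥ 15 — no move.
  2: 2 XOR 18 = 16 ≥ 2 — no move.
That gives 1 winning move.

1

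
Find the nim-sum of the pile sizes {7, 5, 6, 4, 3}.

Compute the nim-sum pairwise:
7 ^ 5 = 2
2 ^ 6 = 4
4 ^ 4 = 0
0 ^ 3 = 3

3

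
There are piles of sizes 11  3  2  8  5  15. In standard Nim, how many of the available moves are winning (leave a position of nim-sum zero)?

Bitwise XOR of the heap sizes:
  1011  (11)
  0011  (3)
  0010  (2)
  1000  (8)
  0101  (5)
  1111  (15)
  ----
  1000  (8)
The overall nim-sum is X = 8. A pile of size p has a winning move iff p XOR X < p (reduce it to p XOR X).
  11: 11 XOR 8 = 3 < 11 — winning move (to 3).
  3: 3 XOR 8 = 11 ≥ 3 — no move.
  2: 2 XOR 8 = 10 ≥ 2 — no move.
  8: 8 XOR 8 = 0 < 8 — winning move (to 0).
  5: 5 XOR 8 = 13 ≥ 5 — no move.
  15: 15 XOR 8 = 7 < 15 — winning move (to 7).
That gives 3 winning moves.

3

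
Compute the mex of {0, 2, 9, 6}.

1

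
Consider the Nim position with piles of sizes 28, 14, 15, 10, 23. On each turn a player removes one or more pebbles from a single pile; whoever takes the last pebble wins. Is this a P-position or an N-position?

Write each in binary and XOR column by column:
  11100  (28)
  01110  (14)
  01111  (15)
  01010  (10)
  10111  (23)
  -----
  00000  (0)
The nim-sum is 0, so this is a P-position: the player to move is in a losing position under optimal play.

P-position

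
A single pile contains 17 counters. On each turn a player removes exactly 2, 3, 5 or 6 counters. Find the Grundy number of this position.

0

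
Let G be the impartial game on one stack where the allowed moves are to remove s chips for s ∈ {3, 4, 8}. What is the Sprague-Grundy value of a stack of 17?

1

Build the Grundy sequence with g(k) = mex{g(k−s) : s ∈ {3, 4, 8}, s ≤ k}:
k:     0  1  2  3  4  5  6  7  8  9 10 11 12 13 14 15 16 17
g(k):  0  0  0  1  1  1  2  0  2  3  1  3  0  0  0  1  1  1
So g(17) = 1.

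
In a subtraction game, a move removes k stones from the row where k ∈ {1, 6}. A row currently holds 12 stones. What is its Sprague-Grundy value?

Grundy values for subtraction set {1, 6}:
g(0) = mex{} = 0
g(1) = mex{0} = 1
g(2) = mex{1} = 0
g(3) = mex{0} = 1
g(4) = mex{1} = 0
g(5) = mex{0} = 1
g(6) = mex{0,1} = 2
g(7) = mex{1,2} = 0
g(8) = mex{0} = 1
g(9) = mex{1} = 0
g(10) = mex{0} = 1
g(11) = mex{1} = 0
g(12) = mex{0,2} = 1
So g(12) = 1.

1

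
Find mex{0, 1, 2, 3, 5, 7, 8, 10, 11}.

The values 0, 1, 2, 3 are all present; 4 is the first non-negative integer missing from the set.

4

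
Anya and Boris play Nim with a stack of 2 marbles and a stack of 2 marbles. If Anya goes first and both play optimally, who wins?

Boris wins

Bitwise XOR of the heap sizes:
  10  (2)
  10  (2)
  --
  00  (0)
The nim-sum is 0, so this is a P-position: the player to move is in a losing position under optimal play; Anya is about to move from it and so loses — Boris wins.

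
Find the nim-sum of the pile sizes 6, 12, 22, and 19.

Nim-sum: 6 XOR 12 XOR 22 XOR 19 = 15.

15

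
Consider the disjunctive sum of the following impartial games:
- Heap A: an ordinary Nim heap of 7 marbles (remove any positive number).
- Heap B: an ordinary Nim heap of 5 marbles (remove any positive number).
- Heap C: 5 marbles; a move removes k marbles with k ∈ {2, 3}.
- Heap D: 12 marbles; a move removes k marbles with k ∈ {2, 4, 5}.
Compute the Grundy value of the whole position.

0

Heap A is a plain Nim heap of size 7, so its Grundy value is 7.
Heap B is a plain Nim heap of size 5, so its Grundy value is 5.
Grundy values for heap C (subtraction set {2, 3}):
k:     0  1  2  3  4  5
g(k):  0  0  1  1  2  0
So g(5) = 0.
For heap D, compute g(0), g(1), … with moves {2, 4, 5}:
k:     0  1  2  3  4  5  6  7  8  9 10 11 12
g(k):  0  0  1  1  2  2  3  0  0  1  1  2  2
So g(12) = 2.
By the Sprague-Grundy theorem, the Grundy value of a sum of independent games is the XOR of the component values.
Combined value = 7 ⊕ 5 ⊕ 0 ⊕ 2 = 0.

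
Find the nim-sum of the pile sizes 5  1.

4

Compute the nim-sum pairwise:
5 ⊕ 1 = 4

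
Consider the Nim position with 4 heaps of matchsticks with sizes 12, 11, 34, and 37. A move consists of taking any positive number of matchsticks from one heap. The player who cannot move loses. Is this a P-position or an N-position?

Compute the nim-sum pairwise:
12 ^ 11 = 7
7 ^ 34 = 37
37 ^ 37 = 0
The nim-sum is 0, so this is a P-position: the player to move is in a losing position under optimal play.

P-position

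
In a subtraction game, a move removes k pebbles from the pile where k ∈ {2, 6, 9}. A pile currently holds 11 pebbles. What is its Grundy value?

3

Grundy values for subtraction set {2, 6, 9}:
k:     0  1  2  3  4  5  6  7  8  9 10 11
g(k):  0  0  1  1  0  0  1  1  0  2  1  3
So g(11) = 3.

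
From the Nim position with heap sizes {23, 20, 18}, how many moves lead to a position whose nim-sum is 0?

3

Write each in binary and XOR column by column:
  10111  (23)
  10100  (20)
  10010  (18)
  -----
  10001  (17)
The overall nim-sum is X = 17. A heap of size p has a winning move iff p XOR X < p (reduce it to p XOR X).
  23: 23 XOR 17 = 6 < 23 — winning move (to 6).
  20: 20 XOR 17 = 5 < 20 — winning move (to 5).
  18: 18 XOR 17 = 3 < 18 — winning move (to 3).
That gives 3 winning moves.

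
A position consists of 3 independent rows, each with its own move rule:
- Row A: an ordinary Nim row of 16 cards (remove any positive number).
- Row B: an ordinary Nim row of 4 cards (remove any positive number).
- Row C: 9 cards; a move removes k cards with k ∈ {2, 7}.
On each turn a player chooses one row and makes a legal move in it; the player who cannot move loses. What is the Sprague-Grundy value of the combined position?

Row A is a plain Nim row of size 16, so its Grundy value is 16.
Row B is a plain Nim row of size 4, so its Grundy value is 4.
For row C, compute g(0), g(1), … with moves {2, 7}:
g(0) = mex{} = 0
g(1) = mex{} = 0
g(2) = mex{0} = 1
g(3) = mex{0} = 1
g(4) = mex{1} = 0
g(5) = mex{1} = 0
g(6) = mex{0} = 1
g(7) = mex{0} = 1
g(8) = mex{0,1} = 2
g(9) = mex{1} = 0
So g(9) = 0.
By the Sprague-Grundy theorem, the Grundy value of a sum of independent games is the XOR of the component values.
Combined value = 16 ⊕ 4 ⊕ 0 = 20.

20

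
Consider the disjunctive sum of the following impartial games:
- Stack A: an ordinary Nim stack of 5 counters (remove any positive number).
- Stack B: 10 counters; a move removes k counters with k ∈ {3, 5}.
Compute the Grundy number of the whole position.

5

Stack A is a plain Nim stack of size 5, so its Grundy value is 5.
Grundy values for stack B (subtraction set {3, 5}):
k:     0  1  2  3  4  5  6  7  8  9 10
g(k):  0  0  0  1  1  1  2  2  0  0  0
So g(10) = 0.
The value of a disjunctive sum is the nim-sum of the parts.
Combined value = 5 ⊕ 0 = 5.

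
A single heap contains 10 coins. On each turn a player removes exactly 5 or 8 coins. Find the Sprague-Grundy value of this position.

Compute g(0), g(1), … for moves {5, 8}:
k:     0  1  2  3  4  5  6  7  8  9 10
g(k):  0  0  0  0  0  1  1  1  1  1  2
So g(10) = 2.

2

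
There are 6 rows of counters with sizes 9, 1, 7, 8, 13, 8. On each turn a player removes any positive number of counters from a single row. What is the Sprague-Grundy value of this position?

2

In binary:
  1001  (9)
  0001  (1)
  0111  (7)
  1000  (8)
  1101  (13)
  1000  (8)
  ----
  0010  (2)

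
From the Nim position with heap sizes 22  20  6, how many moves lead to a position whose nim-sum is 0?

3

Nim-sum: 22 XOR 20 XOR 6 = 4.
The overall nim-sum is X = 4. A heap of size p has a winning move iff p XOR X < p (reduce it to p XOR X).
  22: 22 XOR 4 = 18 < 22 — winning move (to 18).
  20: 20 XOR 4 = 16 < 20 — winning move (to 16).
  6: 6 XOR 4 = 2 < 6 — winning move (to 2).
That gives 3 winning moves.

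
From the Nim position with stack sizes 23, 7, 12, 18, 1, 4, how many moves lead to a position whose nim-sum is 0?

1

Nim-sum: 23 XOR 7 XOR 12 XOR 18 XOR 1 XOR 4 = 11.
The overall nim-sum is X = 11. A stack of size p has a winning move iff p XOR X < p (reduce it to p XOR X).
  23: 23 XOR 11 = 28 ≥ 23 — no move.
  7: 7 XOR 11 = 12 ≥ 7 — no move.
  12: 12 XOR 11 = 7 < 12 — winning move (to 7).
  18: 18 XOR 11 = 25 ≥ 18 — no move.
  1: 1 XOR 11 = 10 ≥ 1 — no move.
  4: 4 XOR 11 = 15 ≥ 4 — no move.
That gives 1 winning move.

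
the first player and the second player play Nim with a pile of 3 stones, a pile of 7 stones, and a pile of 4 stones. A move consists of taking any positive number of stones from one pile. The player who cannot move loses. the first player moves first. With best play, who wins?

Bitwise XOR of the heap sizes:
  011  (3)
  111  (7)
  100  (4)
  ---
  000  (0)
The nim-sum is 0, so this is a P-position: the player to move is in a losing position under optimal play; the first player is about to move from it and so loses — the second player wins.

the second player wins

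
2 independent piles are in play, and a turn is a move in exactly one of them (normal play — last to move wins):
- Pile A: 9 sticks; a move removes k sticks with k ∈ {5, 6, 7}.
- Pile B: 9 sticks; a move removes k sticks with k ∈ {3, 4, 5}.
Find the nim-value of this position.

1

Build the Grundy sequence for pile A with g(k) = mex{g(k−s) : s ∈ {5, 6, 7}, s ≤ k}:
k:     0  1  2  3  4  5  6  7  8  9
g(k):  0  0  0  0  0  1  1  1  1  1
So g(9) = 1.
For pile B, compute g(0), g(1), … with moves {3, 4, 5}:
g(0) = mex{} = 0
g(1) = mex{} = 0
g(2) = mex{} = 0
g(3) = mex{0} = 1
g(4) = mex{0} = 1
g(5) = mex{0} = 1
g(6) = mex{0,1} = 2
g(7) = mex{0,1} = 2
g(8) = mex{1} = 0
g(9) = mex{1,2} = 0
So g(9) = 0.
By the Sprague-Grundy theorem, the Grundy value of a sum of independent games is the XOR of the component values.
Combined value = 1 XOR 0 = 1.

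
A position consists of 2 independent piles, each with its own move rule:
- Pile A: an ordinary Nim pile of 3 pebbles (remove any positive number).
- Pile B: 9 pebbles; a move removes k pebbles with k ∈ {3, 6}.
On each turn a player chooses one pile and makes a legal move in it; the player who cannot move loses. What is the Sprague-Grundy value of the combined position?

3

Pile A is a plain Nim pile of size 3, so its Grundy value is 3.
For pile B, compute g(0), g(1), … with moves {3, 6}:
k:     0  1  2  3  4  5  6  7  8  9
g(k):  0  0  0  1  1  1  2  2  2  0
So g(9) = 0.
By the Sprague-Grundy theorem, the Grundy value of a sum of independent games is the XOR of the component values.
Combined value = 3 ⊕ 0 = 3.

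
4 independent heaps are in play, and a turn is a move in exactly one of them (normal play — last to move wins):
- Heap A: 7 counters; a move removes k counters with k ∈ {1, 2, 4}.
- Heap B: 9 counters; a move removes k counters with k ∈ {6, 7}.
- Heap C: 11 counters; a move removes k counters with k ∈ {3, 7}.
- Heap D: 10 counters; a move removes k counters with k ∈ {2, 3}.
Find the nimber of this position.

0

Build the Grundy sequence for heap A with g(k) = mex{g(k−s) : s ∈ {1, 2, 4}, s ≤ k}:
k:     0  1  2  3  4  5  6  7
g(k):  0  1  2  0  1  2  0  1
So g(7) = 1.
Build the Grundy sequence for heap B with g(k) = mex{g(k−s) : s ∈ {6, 7}, s ≤ k}:
k:     0  1  2  3  4  5  6  7  8  9
g(k):  0  0  0  0  0  0  1  1  1  1
So g(9) = 1.
For heap C, compute g(0), g(1), … with moves {3, 7}:
g(0) = mex{} = 0
g(1) = mex{} = 0
g(2) = mex{} = 0
g(3) = mex{0} = 1
g(4) = mex{0} = 1
g(5) = mex{0} = 1
g(6) = mex{1} = 0
g(7) = mex{0,1} = 2
g(8) = mex{0,1} = 2
g(9) = mex{0} = 1
g(10) = mex{1,2} = 0
g(11) = mex{1,2} = 0
So g(11) = 0.
For heap D, compute g(0), g(1), … with moves {2, 3}:
g(0) = mex{} = 0
g(1) = mex{} = 0
g(2) = mex{0} = 1
g(3) = mex{0} = 1
g(4) = mex{0,1} = 2
g(5) = mex{1} = 0
g(6) = mex{1,2} = 0
g(7) = mex{0,2} = 1
g(8) = mex{0} = 1
g(9) = mex{0,1} = 2
g(10) = mex{1} = 0
So g(10) = 0.
The value of a disjunctive sum is the nim-sum of the parts.
Combined value = 1 ⊕ 1 ⊕ 0 ⊕ 0 = 0.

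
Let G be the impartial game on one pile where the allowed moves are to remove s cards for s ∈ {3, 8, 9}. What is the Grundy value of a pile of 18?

Grundy values for subtraction set {3, 8, 9}:
k:     0  1  2  3  4  5  6  7  8  9 10 11 12 13 14 15 16 17 18
g(k):  0  0  0  1  1  1  0  0  2  1  1  3  0  0  2  1  1  0  0
So g(18) = 0.

0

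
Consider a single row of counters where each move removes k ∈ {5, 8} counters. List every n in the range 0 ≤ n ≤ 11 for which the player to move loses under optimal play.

0, 1, 2, 3, 4

Build the Grundy sequence with g(k) = mex{g(k−s) : s ∈ {5, 8}, s ≤ k}:
g(0) = mex{} = 0
g(1) = mex{} = 0
g(2) = mex{} = 0
g(3) = mex{} = 0
g(4) = mex{} = 0
g(5) = mex{0} = 1
g(6) = mex{0} = 1
g(7) = mex{0} = 1
g(8) = mex{0} = 1
g(9) = mex{0} = 1
g(10) = mex{0,1} = 2
g(11) = mex{0,1} = 2
The P-positions (g = 0) in 0..11 are 0, 1, 2, 3, 4.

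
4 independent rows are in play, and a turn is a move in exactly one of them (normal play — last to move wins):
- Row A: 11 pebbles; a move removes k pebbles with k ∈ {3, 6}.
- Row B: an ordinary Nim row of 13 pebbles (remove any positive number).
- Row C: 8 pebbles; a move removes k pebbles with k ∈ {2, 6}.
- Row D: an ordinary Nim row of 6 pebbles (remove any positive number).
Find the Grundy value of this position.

Build the Grundy sequence for row A with g(k) = mex{g(k−s) : s ∈ {3, 6}, s ≤ k}:
k:     0  1  2  3  4  5  6  7  8  9 10 11
g(k):  0  0  0  1  1  1  2  2  2  0  0  0
So g(11) = 0.
Row B is a plain Nim row of size 13, so its Grundy value is 13.
Build the Grundy sequence for row C with g(k) = mex{g(k−s) : s ∈ {2, 6}, s ≤ k}:
k:     0  1  2  3  4  5  6  7  8
g(k):  0  0  1  1  0  0  1  1  0
So g(8) = 0.
Row D is a plain Nim row of size 6, so its Grundy value is 6.
By the Sprague-Grundy theorem, the Grundy value of a sum of independent games is the XOR of the component values.
Combined value = 0 XOR 13 XOR 0 XOR 6 = 11.

11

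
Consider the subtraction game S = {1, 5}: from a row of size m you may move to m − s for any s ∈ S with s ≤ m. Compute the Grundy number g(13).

1

Build the Grundy sequence with g(k) = mex{g(k−s) : s ∈ {1, 5}, s ≤ k}:
g(0) = mex{} = 0
g(1) = mex{0} = 1
g(2) = mex{1} = 0
g(3) = mex{0} = 1
g(4) = mex{1} = 0
g(5) = mex{0} = 1
g(6) = mex{1} = 0
g(7) = mex{0} = 1
g(8) = mex{1} = 0
g(9) = mex{0} = 1
g(10) = mex{1} = 0
g(11) = mex{0} = 1
g(12) = mex{1} = 0
g(13) = mex{0} = 1
So g(13) = 1.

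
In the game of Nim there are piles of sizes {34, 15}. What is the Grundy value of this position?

45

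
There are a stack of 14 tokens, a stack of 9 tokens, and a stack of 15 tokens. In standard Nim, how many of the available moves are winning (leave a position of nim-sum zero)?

Nim-sum: 14 ^ 9 ^ 15 = 8.
The overall nim-sum is X = 8. A stack of size p has a winning move iff p XOR X < p (reduce it to p XOR X).
  14: 14 XOR 8 = 6 < 14 — winning move (to 6).
  9: 9 XOR 8 = 1 < 9 — winning move (to 1).
  15: 15 XOR 8 = 7 < 15 — winning move (to 7).
That gives 3 winning moves.

3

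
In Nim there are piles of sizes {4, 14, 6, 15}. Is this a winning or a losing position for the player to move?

Compute the nim-sum pairwise:
4 ^ 14 = 10
10 ^ 6 = 12
12 ^ 15 = 3
The nim-sum is 3 ≠ 0, so this is an N-position: the player to move can win.

Winning position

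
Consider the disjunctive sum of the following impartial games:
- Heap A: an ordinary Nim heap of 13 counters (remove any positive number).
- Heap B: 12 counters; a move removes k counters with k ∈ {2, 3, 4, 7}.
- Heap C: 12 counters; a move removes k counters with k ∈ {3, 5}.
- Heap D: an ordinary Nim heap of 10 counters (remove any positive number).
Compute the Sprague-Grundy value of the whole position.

6

Heap A is a plain Nim heap of size 13, so its Grundy value is 13.
Grundy values for heap B (subtraction set {2, 3, 4, 7}):
k:     0  1  2  3  4  5  6  7  8  9 10 11 12
g(k):  0  0  1  1  2  2  0  3  1  4  2  0  0
So g(12) = 0.
For heap C, compute g(0), g(1), … with moves {3, 5}:
k:     0  1  2  3  4  5  6  7  8  9 10 11 12
g(k):  0  0  0  1  1  1  2  2  0  0  0  1  1
So g(12) = 1.
Heap D is a plain Nim heap of size 10, so its Grundy value is 10.
By the Sprague-Grundy theorem, the Grundy value of a sum of independent games is the XOR of the component values.
Combined value = 13 ⊕ 0 ⊕ 1 ⊕ 10 = 6.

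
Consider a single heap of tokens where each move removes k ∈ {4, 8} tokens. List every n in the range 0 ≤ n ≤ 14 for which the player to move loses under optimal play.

0, 1, 2, 3, 12, 13, 14

Compute g(0), g(1), … for moves {4, 8}:
k:     0  1  2  3  4  5  6  7  8  9 10 11 12 13 14
g(k):  0  0  0  0  1  1  1  1  2  2  2  2  0  0  0
The P-positions (g = 0) in 0..14 are 0, 1, 2, 3, 12, 13, 14.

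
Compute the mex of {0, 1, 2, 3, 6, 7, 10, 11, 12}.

The values 0, 1, 2, 3 are all present; 4 is the first non-negative integer missing from the set.

4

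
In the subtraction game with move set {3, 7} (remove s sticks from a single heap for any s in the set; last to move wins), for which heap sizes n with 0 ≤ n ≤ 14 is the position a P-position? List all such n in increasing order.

0, 1, 2, 6, 10, 11, 12

Build the Grundy sequence with g(k) = mex{g(k−s) : s ∈ {3, 7}, s ≤ k}:
k:     0  1  2  3  4  5  6  7  8  9 10 11 12 13 14
g(k):  0  0  0  1  1  1  0  2  2  1  0  0  0  1  1
The P-positions (g = 0) in 0..14 are 0, 1, 2, 6, 10, 11, 12.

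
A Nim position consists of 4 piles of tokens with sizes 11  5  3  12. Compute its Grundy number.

Nim-sum: 11 ^ 5 ^ 3 ^ 12 = 1.

1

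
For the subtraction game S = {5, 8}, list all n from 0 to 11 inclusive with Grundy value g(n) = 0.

0, 1, 2, 3, 4

Grundy values for subtraction set {5, 8}:
g(0) = mex{} = 0
g(1) = mex{} = 0
g(2) = mex{} = 0
g(3) = mex{} = 0
g(4) = mex{} = 0
g(5) = mex{0} = 1
g(6) = mex{0} = 1
g(7) = mex{0} = 1
g(8) = mex{0} = 1
g(9) = mex{0} = 1
g(10) = mex{0,1} = 2
g(11) = mex{0,1} = 2
The P-positions (g = 0) in 0..11 are 0, 1, 2, 3, 4.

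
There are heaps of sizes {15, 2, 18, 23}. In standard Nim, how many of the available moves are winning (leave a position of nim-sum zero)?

1

Nim-sum: 15 ⊕ 2 ⊕ 18 ⊕ 23 = 8.
The overall nim-sum is X = 8. A heap of size p has a winning move iff p XOR X < p (reduce it to p XOR X).
  15: 15 XOR 8 = 7 < 15 — winning move (to 7).
  2: 2 XOR 8 = 10 ≥ 2 — no move.
  18: 18 XOR 8 = 26 ≥ 18 — no move.
  23: 23 XOR 8 = 31 ≥ 23 — no move.
That gives 1 winning move.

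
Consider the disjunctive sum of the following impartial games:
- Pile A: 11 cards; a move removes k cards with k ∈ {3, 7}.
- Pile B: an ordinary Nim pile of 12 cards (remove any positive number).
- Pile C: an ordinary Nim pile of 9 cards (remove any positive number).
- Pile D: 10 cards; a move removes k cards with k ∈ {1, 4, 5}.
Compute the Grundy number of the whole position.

For pile A, compute g(0), g(1), … with moves {3, 7}:
g(0) = mex{} = 0
g(1) = mex{} = 0
g(2) = mex{} = 0
g(3) = mex{0} = 1
g(4) = mex{0} = 1
g(5) = mex{0} = 1
g(6) = mex{1} = 0
g(7) = mex{0,1} = 2
g(8) = mex{0,1} = 2
g(9) = mex{0} = 1
g(10) = mex{1,2} = 0
g(11) = mex{1,2} = 0
So g(11) = 0.
Pile B is a plain Nim pile of size 12, so its Grundy value is 12.
Pile C is a plain Nim pile of size 9, so its Grundy value is 9.
Grundy values for pile D (subtraction set {1, 4, 5}):
k:     0  1  2  3  4  5  6  7  8  9 10
g(k):  0  1  0  1  2  3  2  3  0  1  0
So g(10) = 0.
The value of a disjunctive sum is the nim-sum of the parts.
Combined value = 0 XOR 12 XOR 9 XOR 0 = 5.

5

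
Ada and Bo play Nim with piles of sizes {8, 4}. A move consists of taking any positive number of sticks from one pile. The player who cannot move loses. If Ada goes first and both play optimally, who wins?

Ada wins

Nim-sum: 8 ⊕ 4 = 12.
The nim-sum is 12 ≠ 0, so this is an N-position: the player to move can win; Ada has a winning move.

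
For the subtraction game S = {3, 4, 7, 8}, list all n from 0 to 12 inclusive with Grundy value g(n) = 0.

0, 1, 2, 11, 12

Compute g(0), g(1), … for moves {3, 4, 7, 8}:
k:     0  1  2  3  4  5  6  7  8  9 10 11 12
g(k):  0  0  0  1  1  1  2  2  2  3  3  0  0
The P-positions (g = 0) in 0..12 are 0, 1, 2, 11, 12.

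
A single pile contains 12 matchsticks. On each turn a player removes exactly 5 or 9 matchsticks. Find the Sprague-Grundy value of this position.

2

Compute g(0), g(1), … for moves {5, 9}:
g(0) = mex{} = 0
g(1) = mex{} = 0
g(2) = mex{} = 0
g(3) = mex{} = 0
g(4) = mex{} = 0
g(5) = mex{0} = 1
g(6) = mex{0} = 1
g(7) = mex{0} = 1
g(8) = mex{0} = 1
g(9) = mex{0} = 1
g(10) = mex{0,1} = 2
g(11) = mex{0,1} = 2
g(12) = mex{0,1} = 2
So g(12) = 2.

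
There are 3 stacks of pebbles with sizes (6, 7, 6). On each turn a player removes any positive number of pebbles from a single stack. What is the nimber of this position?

7

Compute the nim-sum pairwise:
6 ^ 7 = 1
1 ^ 6 = 7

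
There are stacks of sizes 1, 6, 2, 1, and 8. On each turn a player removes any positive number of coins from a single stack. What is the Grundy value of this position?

In binary:
  0001  (1)
  0110  (6)
  0010  (2)
  0001  (1)
  1000  (8)
  ----
  1100  (12)

12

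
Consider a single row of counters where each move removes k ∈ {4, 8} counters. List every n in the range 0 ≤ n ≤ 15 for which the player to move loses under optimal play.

Build the Grundy sequence with g(k) = mex{g(k−s) : s ∈ {4, 8}, s ≤ k}:
k:     0  1  2  3  4  5  6  7  8  9 10 11 12 13 14 15
g(k):  0  0  0  0  1  1  1  1  2  2  2  2  0  0  0  0
The P-positions (g = 0) in 0..15 are 0, 1, 2, 3, 12, 13, 14, 15.

0, 1, 2, 3, 12, 13, 14, 15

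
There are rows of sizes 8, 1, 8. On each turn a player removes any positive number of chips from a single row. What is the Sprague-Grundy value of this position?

1

Nim-sum: 8 XOR 1 XOR 8 = 1.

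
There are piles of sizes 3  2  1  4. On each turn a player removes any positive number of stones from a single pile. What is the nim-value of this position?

Compute the nim-sum pairwise:
3 ⊕ 2 = 1
1 ⊕ 1 = 0
0 ⊕ 4 = 4

4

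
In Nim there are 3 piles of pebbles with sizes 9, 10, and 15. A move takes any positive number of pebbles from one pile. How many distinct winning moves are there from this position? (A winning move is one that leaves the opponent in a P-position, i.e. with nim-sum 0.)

Compute the nim-sum pairwise:
9 XOR 10 = 3
3 XOR 15 = 12
The overall nim-sum is X = 12. A pile of size p has a winning move iff p XOR X < p (reduce it to p XOR X).
  9: 9 XOR 12 = 5 < 9 — winning move (to 5).
  10: 10 XOR 12 = 6 < 10 — winning move (to 6).
  15: 15 XOR 12 = 3 < 15 — winning move (to 3).
That gives 3 winning moves.

3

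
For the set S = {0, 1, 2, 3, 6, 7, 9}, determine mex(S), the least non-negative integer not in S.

4

The values 0, 1, 2, 3 are all present; 4 is the first non-negative integer missing from the set.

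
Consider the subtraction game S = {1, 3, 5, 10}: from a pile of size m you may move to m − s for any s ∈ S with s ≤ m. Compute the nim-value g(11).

3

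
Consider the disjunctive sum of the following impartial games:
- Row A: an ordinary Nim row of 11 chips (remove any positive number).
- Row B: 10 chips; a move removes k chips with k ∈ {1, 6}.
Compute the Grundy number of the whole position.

10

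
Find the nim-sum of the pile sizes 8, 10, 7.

5

Compute the nim-sum pairwise:
8 ^ 10 = 2
2 ^ 7 = 5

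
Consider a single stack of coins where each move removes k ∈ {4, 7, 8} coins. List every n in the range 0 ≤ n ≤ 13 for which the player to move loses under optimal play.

0, 1, 2, 3, 12, 13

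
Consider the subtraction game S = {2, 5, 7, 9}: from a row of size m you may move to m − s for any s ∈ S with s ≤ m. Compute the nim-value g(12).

0

Build the Grundy sequence with g(k) = mex{g(k−s) : s ∈ {2, 5, 7, 9}, s ≤ k}:
g(0) = mex{} = 0
g(1) = mex{} = 0
g(2) = mex{0} = 1
g(3) = mex{0} = 1
g(4) = mex{1} = 0
g(5) = mex{0,1} = 2
g(6) = mex{0} = 1
g(7) = mex{0,1,2} = 3
g(8) = mex{0,1} = 2
g(9) = mex{0,1,3} = 2
g(10) = mex{0,1,2} = 3
g(11) = mex{0,1,2} = 3
g(12) = mex{1,2,3} = 0
So g(12) = 0.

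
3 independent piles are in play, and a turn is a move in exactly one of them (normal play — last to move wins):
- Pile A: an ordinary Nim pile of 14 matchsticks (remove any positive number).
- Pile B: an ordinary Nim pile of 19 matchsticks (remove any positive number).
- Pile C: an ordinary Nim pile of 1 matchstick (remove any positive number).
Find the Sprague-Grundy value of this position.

28

Pile A is a plain Nim pile of size 14, so its Grundy value is 14.
Pile B is a plain Nim pile of size 19, so its Grundy value is 19.
Pile C is a plain Nim pile of size 1, so its Grundy value is 1.
The value of a disjunctive sum is the nim-sum of the parts.
Combined value = 14 ⊕ 19 ⊕ 1 = 28.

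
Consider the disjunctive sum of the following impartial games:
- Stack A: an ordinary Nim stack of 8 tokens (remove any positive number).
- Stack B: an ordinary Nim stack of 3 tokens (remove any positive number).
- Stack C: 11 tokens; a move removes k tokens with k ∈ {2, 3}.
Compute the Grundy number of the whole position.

Stack A is a plain Nim stack of size 8, so its Grundy value is 8.
Stack B is a plain Nim stack of size 3, so its Grundy value is 3.
Build the Grundy sequence for stack C with g(k) = mex{g(k−s) : s ∈ {2, 3}, s ≤ k}:
g(0) = mex{} = 0
g(1) = mex{} = 0
g(2) = mex{0} = 1
g(3) = mex{0} = 1
g(4) = mex{0,1} = 2
g(5) = mex{1} = 0
g(6) = mex{1,2} = 0
g(7) = mex{0,2} = 1
g(8) = mex{0} = 1
g(9) = mex{0,1} = 2
g(10) = mex{1} = 0
g(11) = mex{1,2} = 0
So g(11) = 0.
The value of a disjunctive sum is the nim-sum of the parts.
Combined value = 8 XOR 3 XOR 0 = 11.

11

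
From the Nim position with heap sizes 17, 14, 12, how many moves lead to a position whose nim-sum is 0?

Bitwise XOR of the heap sizes:
  10001  (17)
  01110  (14)
  01100  (12)
  -----
  10011  (19)
The overall nim-sum is X = 19. A heap of size p has a winning move iff p XOR X < p (reduce it to p XOR X).
  17: 17 XOR 19 = 2 < 17 — winning move (to 2).
  14: 14 XOR 19 = 29 ≥ 14 — no move.
  12: 12 XOR 19 = 31 ≥ 12 — no move.
That gives 1 winning move.

1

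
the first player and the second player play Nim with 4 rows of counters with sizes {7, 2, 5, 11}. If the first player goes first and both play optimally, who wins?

the first player wins

Compute the nim-sum pairwise:
7 ^ 2 = 5
5 ^ 5 = 0
0 ^ 11 = 11
The nim-sum is 11 ≠ 0, so this is an N-position: the player to move can win; the first player has a winning move.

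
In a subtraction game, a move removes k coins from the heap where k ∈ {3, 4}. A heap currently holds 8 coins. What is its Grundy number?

Build the Grundy sequence with g(k) = mex{g(k−s) : s ∈ {3, 4}, s ≤ k}:
g(0) = mex{} = 0
g(1) = mex{} = 0
g(2) = mex{} = 0
g(3) = mex{0} = 1
g(4) = mex{0} = 1
g(5) = mex{0} = 1
g(6) = mex{0,1} = 2
g(7) = mex{1} = 0
g(8) = mex{1} = 0
So g(8) = 0.

0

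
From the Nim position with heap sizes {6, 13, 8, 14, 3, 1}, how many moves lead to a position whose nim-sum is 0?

3

Compute the nim-sum pairwise:
6 ^ 13 = 11
11 ^ 8 = 3
3 ^ 14 = 13
13 ^ 3 = 14
14 ^ 1 = 15
The overall nim-sum is X = 15. A heap of size p has a winning move iff p XOR X < p (reduce it to p XOR X).
  6: 6 XOR 15 = 9 ≥ 6 — no move.
  13: 13 XOR 15 = 2 < 13 — winning move (to 2).
  8: 8 XOR 15 = 7 < 8 — winning move (to 7).
  14: 14 XOR 15 = 1 < 14 — winning move (to 1).
  3: 3 XOR 15 = 12 ≥ 3 — no move.
  1: 1 XOR 15 = 14 ≥ 1 — no move.
That gives 3 winning moves.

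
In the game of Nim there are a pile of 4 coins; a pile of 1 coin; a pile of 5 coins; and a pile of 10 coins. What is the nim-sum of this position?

10

Compute the nim-sum pairwise:
4 ^ 1 = 5
5 ^ 5 = 0
0 ^ 10 = 10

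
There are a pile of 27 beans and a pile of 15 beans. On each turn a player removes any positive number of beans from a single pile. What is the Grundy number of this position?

Compute the nim-sum pairwise:
27 ^ 15 = 20

20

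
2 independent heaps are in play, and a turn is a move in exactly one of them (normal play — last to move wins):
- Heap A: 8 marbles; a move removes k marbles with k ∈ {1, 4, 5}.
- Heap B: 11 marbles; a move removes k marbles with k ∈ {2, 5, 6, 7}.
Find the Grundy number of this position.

For heap A, compute g(0), g(1), … with moves {1, 4, 5}:
g(0) = mex{} = 0
g(1) = mex{0} = 1
g(2) = mex{1} = 0
g(3) = mex{0} = 1
g(4) = mex{0,1} = 2
g(5) = mex{0,1,2} = 3
g(6) = mex{0,1,3} = 2
g(7) = mex{0,1,2} = 3
g(8) = mex{1,2,3} = 0
So g(8) = 0.
Grundy values for heap B (subtraction set {2, 5, 6, 7}):
k:     0  1  2  3  4  5  6  7  8  9 10 11
g(k):  0  0  1  1  0  2  1  3  2  2  3  3
So g(11) = 3.
The value of a disjunctive sum is the nim-sum of the parts.
Combined value = 0 XOR 3 = 3.

3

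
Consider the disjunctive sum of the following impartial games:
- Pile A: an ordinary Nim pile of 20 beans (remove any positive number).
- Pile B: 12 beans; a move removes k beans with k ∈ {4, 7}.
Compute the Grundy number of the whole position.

Pile A is a plain Nim pile of size 20, so its Grundy value is 20.
For pile B, compute g(0), g(1), … with moves {4, 7}:
k:     0  1  2  3  4  5  6  7  8  9 10 11 12
g(k):  0  0  0  0  1  1  1  1  2  2  2  0  0
So g(12) = 0.
By the Sprague-Grundy theorem, the Grundy value of a sum of independent games is the XOR of the component values.
Combined value = 20 XOR 0 = 20.

20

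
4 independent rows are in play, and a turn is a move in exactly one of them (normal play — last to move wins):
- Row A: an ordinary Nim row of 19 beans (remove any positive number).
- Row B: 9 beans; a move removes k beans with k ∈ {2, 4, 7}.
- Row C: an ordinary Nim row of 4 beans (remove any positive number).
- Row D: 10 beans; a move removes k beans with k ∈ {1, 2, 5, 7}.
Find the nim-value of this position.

Row A is a plain Nim row of size 19, so its Grundy value is 19.
Grundy values for row B (subtraction set {2, 4, 7}):
k:     0  1  2  3  4  5  6  7  8  9
g(k):  0  0  1  1  2  2  0  3  1  0
So g(9) = 0.
Row C is a plain Nim row of size 4, so its Grundy value is 4.
Build the Grundy sequence for row D with g(k) = mex{g(k−s) : s ∈ {1, 2, 5, 7}, s ≤ k}:
g(0) = mex{} = 0
g(1) = mex{0} = 1
g(2) = mex{0,1} = 2
g(3) = mex{1,2} = 0
g(4) = mex{0,2} = 1
g(5) = mex{0,1} = 2
g(6) = mex{1,2} = 0
g(7) = mex{0,2} = 1
g(8) = mex{0,1} = 2
g(9) = mex{1,2} = 0
g(10) = mex{0,2} = 1
So g(10) = 1.
The value of a disjunctive sum is the nim-sum of the parts.
Combined value = 19 ⊕ 0 ⊕ 4 ⊕ 1 = 22.

22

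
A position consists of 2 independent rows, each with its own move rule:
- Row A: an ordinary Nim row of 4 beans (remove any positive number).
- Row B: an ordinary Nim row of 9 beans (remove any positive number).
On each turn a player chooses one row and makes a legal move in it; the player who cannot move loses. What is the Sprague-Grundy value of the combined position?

Row A is a plain Nim row of size 4, so its Grundy value is 4.
Row B is a plain Nim row of size 9, so its Grundy value is 9.
By the Sprague-Grundy theorem, the Grundy value of a sum of independent games is the XOR of the component values.
Combined value = 4 ⊕ 9 = 13.

13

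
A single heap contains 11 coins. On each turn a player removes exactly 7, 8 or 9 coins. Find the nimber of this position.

Grundy values for subtraction set {7, 8, 9}:
g(0) = mex{} = 0
g(1) = mex{} = 0
g(2) = mex{} = 0
g(3) = mex{} = 0
g(4) = mex{} = 0
g(5) = mex{} = 0
g(6) = mex{} = 0
g(7) = mex{0} = 1
g(8) = mex{0} = 1
g(9) = mex{0} = 1
g(10) = mex{0} = 1
g(11) = mex{0} = 1
So g(11) = 1.

1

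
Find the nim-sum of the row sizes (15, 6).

9

Compute the nim-sum pairwise:
15 XOR 6 = 9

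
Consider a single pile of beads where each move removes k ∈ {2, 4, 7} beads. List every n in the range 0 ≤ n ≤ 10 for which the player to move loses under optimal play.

0, 1, 6, 9

Grundy values for subtraction set {2, 4, 7}:
g(0) = mex{} = 0
g(1) = mex{} = 0
g(2) = mex{0} = 1
g(3) = mex{0} = 1
g(4) = mex{0,1} = 2
g(5) = mex{0,1} = 2
g(6) = mex{1,2} = 0
g(7) = mex{0,1,2} = 3
g(8) = mex{0,2} = 1
g(9) = mex{1,2,3} = 0
g(10) = mex{0,1} = 2
The P-positions (g = 0) in 0..10 are 0, 1, 6, 9.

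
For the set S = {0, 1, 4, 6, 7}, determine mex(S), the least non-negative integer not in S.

The values 0, 1 are all present; 2 is the first non-negative integer missing from the set.

2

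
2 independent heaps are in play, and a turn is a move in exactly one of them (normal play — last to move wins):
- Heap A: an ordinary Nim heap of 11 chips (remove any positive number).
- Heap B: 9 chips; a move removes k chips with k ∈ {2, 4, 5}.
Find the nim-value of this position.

10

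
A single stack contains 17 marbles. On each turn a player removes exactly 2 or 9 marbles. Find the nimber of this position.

1

Grundy values for subtraction set {2, 9}:
k:     0  1  2  3  4  5  6  7  8  9 10 11 12 13 14 15 16 17
g(k):  0  0  1  1  0  0  1  1  0  2  1  0  0  1  1  0  0  1
So g(17) = 1.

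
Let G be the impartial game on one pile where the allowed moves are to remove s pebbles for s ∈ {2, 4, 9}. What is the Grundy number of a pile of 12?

0

Grundy values for subtraction set {2, 4, 9}:
k:     0  1  2  3  4  5  6  7  8  9 10 11 12
g(k):  0  0  1  1  2  2  0  0  1  1  2  2  0
So g(12) = 0.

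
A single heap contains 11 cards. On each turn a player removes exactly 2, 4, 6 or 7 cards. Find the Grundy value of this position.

1

Compute g(0), g(1), … for moves {2, 4, 6, 7}:
g(0) = mex{} = 0
g(1) = mex{} = 0
g(2) = mex{0} = 1
g(3) = mex{0} = 1
g(4) = mex{0,1} = 2
g(5) = mex{0,1} = 2
g(6) = mex{0,1,2} = 3
g(7) = mex{0,1,2} = 3
g(8) = mex{0,1,2,3} = 4
g(9) = mex{1,2,3} = 0
g(10) = mex{1,2,3,4} = 0
g(11) = mex{0,2,3} = 1
So g(11) = 1.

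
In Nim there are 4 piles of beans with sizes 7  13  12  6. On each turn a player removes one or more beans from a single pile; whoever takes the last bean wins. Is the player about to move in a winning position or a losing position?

Losing position

Bitwise XOR of the heap sizes:
  0111  (7)
  1101  (13)
  1100  (12)
  0110  (6)
  ----
  0000  (0)
The nim-sum is 0, so this is a P-position: the player to move is in a losing position under optimal play.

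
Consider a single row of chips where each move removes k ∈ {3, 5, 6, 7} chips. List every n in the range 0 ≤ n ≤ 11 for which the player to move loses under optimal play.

0, 1, 2, 10, 11

Build the Grundy sequence with g(k) = mex{g(k−s) : s ∈ {3, 5, 6, 7}, s ≤ k}:
k:     0  1  2  3  4  5  6  7  8  9 10 11
g(k):  0  0  0  1  1  1  2  2  2  3  0  0
The P-positions (g = 0) in 0..11 are 0, 1, 2, 10, 11.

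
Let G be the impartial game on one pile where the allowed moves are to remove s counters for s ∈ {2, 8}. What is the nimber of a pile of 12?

1

Compute g(0), g(1), … for moves {2, 8}:
k:     0  1  2  3  4  5  6  7  8  9 10 11 12
g(k):  0  0  1  1  0  0  1  1  2  2  0  0  1
So g(12) = 1.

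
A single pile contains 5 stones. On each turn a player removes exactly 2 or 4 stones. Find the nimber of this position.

2

Build the Grundy sequence with g(k) = mex{g(k−s) : s ∈ {2, 4}, s ≤ k}:
g(0) = mex{} = 0
g(1) = mex{} = 0
g(2) = mex{0} = 1
g(3) = mex{0} = 1
g(4) = mex{0,1} = 2
g(5) = mex{0,1} = 2
So g(5) = 2.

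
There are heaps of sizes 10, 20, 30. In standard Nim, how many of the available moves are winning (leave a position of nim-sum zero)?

0

Bitwise XOR of the heap sizes:
  01010  (10)
  10100  (20)
  11110  (30)
  -----
  00000  (0)
The nim-sum is already 0, so every move leaves a nonzero nim-sum — there are no winning moves.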